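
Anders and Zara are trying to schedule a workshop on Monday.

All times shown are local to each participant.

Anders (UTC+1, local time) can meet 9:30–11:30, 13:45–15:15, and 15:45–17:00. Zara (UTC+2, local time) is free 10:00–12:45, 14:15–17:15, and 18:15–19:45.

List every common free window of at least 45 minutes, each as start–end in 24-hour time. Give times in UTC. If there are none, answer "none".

08:30–10:30, 12:45–14:15

Anders → UTC: 08:30–10:30, 12:45–14:15, 14:45–16:00.
Zara → UTC: 08:00–10:45, 12:15–15:15, 16:15–17:45.
Anders ∩ Zara: 08:30–10:30, 12:45–14:15, 14:45–15:15.
Windows ≥ 45 min: 08:30–10:30, 12:45–14:15.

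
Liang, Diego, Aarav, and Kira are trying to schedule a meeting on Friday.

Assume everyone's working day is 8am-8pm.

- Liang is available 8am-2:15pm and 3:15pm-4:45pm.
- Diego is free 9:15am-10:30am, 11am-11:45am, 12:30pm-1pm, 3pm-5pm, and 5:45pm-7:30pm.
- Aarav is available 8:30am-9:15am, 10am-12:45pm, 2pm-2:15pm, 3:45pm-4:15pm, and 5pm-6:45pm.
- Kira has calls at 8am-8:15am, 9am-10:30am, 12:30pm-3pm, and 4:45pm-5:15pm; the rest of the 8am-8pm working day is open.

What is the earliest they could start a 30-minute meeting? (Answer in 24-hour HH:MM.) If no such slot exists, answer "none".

Kira free within 08:00–20:00: 08:15–09:00, 10:30–12:30, 15:00–16:45, 17:15–20:00.
Liang ∩ Diego: 09:15–10:30, 11:00–11:45, 12:30–13:00, 15:15–16:45.
Liang ∩ Diego ∩ Aarav: 10:00–10:30, 11:00–11:45, 12:30–12:45, 15:45–16:15.
Liang ∩ Diego ∩ Aarav ∩ Kira: 11:00–11:45, 15:45–16:15.
Windows ≥ 30 min: 11:00–11:45, 15:45–16:15.
Earliest such window starts at 11:00.

11:00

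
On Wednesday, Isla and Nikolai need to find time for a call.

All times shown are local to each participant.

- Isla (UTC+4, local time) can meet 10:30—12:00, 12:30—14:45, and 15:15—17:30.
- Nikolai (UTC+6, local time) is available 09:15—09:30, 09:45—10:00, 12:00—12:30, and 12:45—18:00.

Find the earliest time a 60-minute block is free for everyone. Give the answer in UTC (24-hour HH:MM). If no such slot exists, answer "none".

Isla → UTC: 06:30–08:00, 08:30–10:45, 11:15–13:30.
Nikolai → UTC: 03:15–03:30, 03:45–04:00, 06:00–06:30, 06:45–12:00.
Isla ∩ Nikolai: 06:45–08:00, 08:30–10:45, 11:15–12:00.
Windows ≥ 60 min: 06:45–08:00, 08:30–10:45.
Earliest such window starts at 06:45.

06:45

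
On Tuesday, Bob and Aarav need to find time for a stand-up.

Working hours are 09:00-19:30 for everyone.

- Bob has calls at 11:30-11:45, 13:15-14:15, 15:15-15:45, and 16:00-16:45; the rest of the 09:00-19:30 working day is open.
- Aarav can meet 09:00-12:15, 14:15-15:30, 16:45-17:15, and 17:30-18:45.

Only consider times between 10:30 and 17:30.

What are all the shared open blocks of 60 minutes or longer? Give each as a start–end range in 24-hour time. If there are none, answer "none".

10:30–11:30, 14:15–15:15

Bob free within 09:00–19:30: 09:00–11:30, 11:45–13:15, 14:15–15:15, 15:45–16:00, 16:45–19:30.
Bob ∩ Aarav: 09:00–11:30, 11:45–12:15, 14:15–15:15, 16:45–17:15, 17:30–18:45.
Restricted to 10:30–17:30: 10:30–11:30, 11:45–12:15, 14:15–15:15, 16:45–17:15.
Windows ≥ 60 min: 10:30–11:30, 14:15–15:15.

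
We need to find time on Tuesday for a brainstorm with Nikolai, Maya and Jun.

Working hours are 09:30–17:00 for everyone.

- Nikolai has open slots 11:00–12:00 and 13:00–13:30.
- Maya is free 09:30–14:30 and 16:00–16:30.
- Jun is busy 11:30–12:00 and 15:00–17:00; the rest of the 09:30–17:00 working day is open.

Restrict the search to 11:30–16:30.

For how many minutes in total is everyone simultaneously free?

Jun free within 09:30–17:00: 09:30–11:30, 12:00–15:00.
Nikolai ∩ Maya: 11:00–12:00, 13:00–13:30.
Nikolai ∩ Maya ∩ Jun: 11:00–11:30, 13:00–13:30.
Restricted to 11:30–16:30: 13:00–13:30.
Total common minutes: 30.

30 minutes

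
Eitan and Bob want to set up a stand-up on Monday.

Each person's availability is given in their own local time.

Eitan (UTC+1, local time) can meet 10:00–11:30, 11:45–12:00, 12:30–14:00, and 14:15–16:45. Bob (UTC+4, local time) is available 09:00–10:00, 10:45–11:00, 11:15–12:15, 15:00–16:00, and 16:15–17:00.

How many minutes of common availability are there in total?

75 minutes

Eitan → UTC: 09:00–10:30, 10:45–11:00, 11:30–13:00, 13:15–15:45.
Bob → UTC: 05:00–06:00, 06:45–07:00, 07:15–08:15, 11:00–12:00, 12:15–13:00.
Eitan ∩ Bob: 11:30–12:00, 12:15–13:00.
Total common minutes: 30 + 45 = 75.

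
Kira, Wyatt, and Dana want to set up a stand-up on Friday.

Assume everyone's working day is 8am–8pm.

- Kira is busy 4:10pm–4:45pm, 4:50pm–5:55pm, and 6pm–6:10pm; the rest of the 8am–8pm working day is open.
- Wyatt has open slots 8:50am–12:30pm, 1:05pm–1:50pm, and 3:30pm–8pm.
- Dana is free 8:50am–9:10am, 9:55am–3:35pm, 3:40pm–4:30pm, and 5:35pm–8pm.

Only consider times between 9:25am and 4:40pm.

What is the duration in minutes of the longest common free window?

155 minutes

Kira free within 08:00–20:00: 08:00–16:10, 16:45–16:50, 17:55–18:00, 18:10–20:00.
Kira ∩ Wyatt: 08:50–12:30, 13:05–13:50, 15:30–16:10, 16:45–16:50, 17:55–18:00, 18:10–20:00.
Kira ∩ Wyatt ∩ Dana: 08:50–09:10, 09:55–12:30, 13:05–13:50, 15:30–15:35, 15:40–16:10, 17:55–18:00, 18:10–20:00.
Restricted to 09:25–16:40: 09:55–12:30, 13:05–13:50, 15:30–15:35, 15:40–16:10.
Common window lengths: 155, 45, 5, 30 min; longest is 155.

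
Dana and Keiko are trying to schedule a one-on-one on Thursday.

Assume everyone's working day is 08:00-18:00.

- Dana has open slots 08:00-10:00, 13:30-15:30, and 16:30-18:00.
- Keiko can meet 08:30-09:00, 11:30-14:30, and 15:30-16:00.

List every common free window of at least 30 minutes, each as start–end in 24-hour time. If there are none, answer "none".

08:30–09:00, 13:30–14:30

Dana ∩ Keiko: 08:30–09:00, 13:30–14:30.
Windows ≥ 30 min: 08:30–09:00, 13:30–14:30.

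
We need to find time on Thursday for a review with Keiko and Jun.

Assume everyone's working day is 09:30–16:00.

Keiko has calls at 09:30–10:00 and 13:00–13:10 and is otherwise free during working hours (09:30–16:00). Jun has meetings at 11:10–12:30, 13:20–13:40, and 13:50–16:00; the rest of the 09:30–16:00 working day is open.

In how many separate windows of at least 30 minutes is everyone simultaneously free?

Keiko free within 09:30–16:00: 10:00–13:00, 13:10–16:00.
Jun free within 09:30–16:00: 09:30–11:10, 12:30–13:20, 13:40–13:50.
Keiko ∩ Jun: 10:00–11:10, 12:30–13:00, 13:10–13:20, 13:40–13:50.
Windows ≥ 30 min: 10:00–11:10, 12:30–13:00.
That's 2 windows.

2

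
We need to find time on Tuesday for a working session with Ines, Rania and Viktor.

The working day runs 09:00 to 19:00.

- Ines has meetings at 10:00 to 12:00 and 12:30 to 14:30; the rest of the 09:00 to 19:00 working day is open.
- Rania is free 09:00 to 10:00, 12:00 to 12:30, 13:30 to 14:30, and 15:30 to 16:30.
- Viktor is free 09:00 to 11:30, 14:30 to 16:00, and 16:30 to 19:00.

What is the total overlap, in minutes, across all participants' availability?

90 minutes

Ines free within 09:00–19:00: 09:00–10:00, 12:00–12:30, 14:30–19:00.
Ines ∩ Rania: 09:00–10:00, 12:00–12:30, 15:30–16:30.
Ines ∩ Rania ∩ Viktor: 09:00–10:00, 15:30–16:00.
Total common minutes: 60 + 30 = 90.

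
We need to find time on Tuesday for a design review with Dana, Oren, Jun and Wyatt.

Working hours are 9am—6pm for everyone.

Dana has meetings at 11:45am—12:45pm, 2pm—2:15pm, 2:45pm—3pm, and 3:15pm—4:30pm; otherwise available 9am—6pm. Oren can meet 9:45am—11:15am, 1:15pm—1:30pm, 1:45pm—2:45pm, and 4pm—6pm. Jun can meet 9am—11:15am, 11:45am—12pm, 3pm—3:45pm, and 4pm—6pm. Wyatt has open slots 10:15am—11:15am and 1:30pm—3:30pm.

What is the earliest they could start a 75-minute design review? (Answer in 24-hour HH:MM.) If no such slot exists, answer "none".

none

Dana free within 09:00–18:00: 09:00–11:45, 12:45–14:00, 14:15–14:45, 15:00–15:15, 16:30–18:00.
Dana ∩ Oren: 09:45–11:15, 13:15–13:30, 13:45–14:00, 14:15–14:45, 16:30–18:00.
Dana ∩ Oren ∩ Jun: 09:45–11:15, 16:30–18:00.
Dana ∩ Oren ∩ Jun ∩ Wyatt: 10:15–11:15.
Windows ≥ 75 min: (none).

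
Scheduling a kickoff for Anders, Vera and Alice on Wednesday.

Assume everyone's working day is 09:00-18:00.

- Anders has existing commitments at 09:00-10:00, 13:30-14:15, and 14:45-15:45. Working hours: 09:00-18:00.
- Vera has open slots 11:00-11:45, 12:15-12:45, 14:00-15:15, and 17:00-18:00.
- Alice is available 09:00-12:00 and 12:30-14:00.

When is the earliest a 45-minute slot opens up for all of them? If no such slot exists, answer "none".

11:00

Anders free within 09:00–18:00: 10:00–13:30, 14:15–14:45, 15:45–18:00.
Anders ∩ Vera: 11:00–11:45, 12:15–12:45, 14:15–14:45, 17:00–18:00.
Anders ∩ Vera ∩ Alice: 11:00–11:45, 12:30–12:45.
Windows ≥ 45 min: 11:00–11:45.
Earliest such window starts at 11:00.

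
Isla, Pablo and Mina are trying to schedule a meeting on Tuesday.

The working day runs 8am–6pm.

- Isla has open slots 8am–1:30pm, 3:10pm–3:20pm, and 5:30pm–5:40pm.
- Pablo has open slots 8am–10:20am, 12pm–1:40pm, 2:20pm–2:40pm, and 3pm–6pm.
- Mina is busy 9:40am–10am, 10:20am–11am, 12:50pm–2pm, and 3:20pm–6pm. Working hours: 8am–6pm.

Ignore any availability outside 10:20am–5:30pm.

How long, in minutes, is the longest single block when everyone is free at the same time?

50 minutes

Mina free within 08:00–18:00: 08:00–09:40, 10:00–10:20, 11:00–12:50, 14:00–15:20.
Isla ∩ Pablo: 08:00–10:20, 12:00–13:30, 15:10–15:20, 17:30–17:40.
Isla ∩ Pablo ∩ Mina: 08:00–09:40, 10:00–10:20, 12:00–12:50, 15:10–15:20.
Restricted to 10:20–17:30: 12:00–12:50, 15:10–15:20.
Common window lengths: 50, 10 min; longest is 50.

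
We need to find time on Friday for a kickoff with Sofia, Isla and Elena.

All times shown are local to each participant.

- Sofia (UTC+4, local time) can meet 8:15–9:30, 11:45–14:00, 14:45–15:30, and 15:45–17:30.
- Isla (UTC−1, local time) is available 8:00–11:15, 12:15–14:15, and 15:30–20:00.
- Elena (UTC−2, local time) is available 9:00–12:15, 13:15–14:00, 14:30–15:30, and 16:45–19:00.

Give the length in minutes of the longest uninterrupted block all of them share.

30 minutes

Sofia → UTC: 04:15–05:30, 07:45–10:00, 10:45–11:30, 11:45–13:30.
Isla → UTC: 09:00–12:15, 13:15–15:15, 16:30–21:00.
Elena → UTC: 11:00–14:15, 15:15–16:00, 16:30–17:30, 18:45–21:00.
Sofia ∩ Isla: 09:00–10:00, 10:45–11:30, 11:45–12:15, 13:15–13:30.
Sofia ∩ Isla ∩ Elena: 11:00–11:30, 11:45–12:15, 13:15–13:30.
Common window lengths: 30, 30, 15 min; longest is 30.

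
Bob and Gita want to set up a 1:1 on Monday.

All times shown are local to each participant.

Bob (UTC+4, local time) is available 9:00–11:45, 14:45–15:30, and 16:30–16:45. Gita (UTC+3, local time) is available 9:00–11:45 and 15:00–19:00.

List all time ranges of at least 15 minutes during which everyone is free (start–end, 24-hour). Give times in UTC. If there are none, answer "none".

Bob → UTC: 05:00–07:45, 10:45–11:30, 12:30–12:45.
Gita → UTC: 06:00–08:45, 12:00–16:00.
Bob ∩ Gita: 06:00–07:45, 12:30–12:45.
Windows ≥ 15 min: 06:00–07:45, 12:30–12:45.

06:00–07:45, 12:30–12:45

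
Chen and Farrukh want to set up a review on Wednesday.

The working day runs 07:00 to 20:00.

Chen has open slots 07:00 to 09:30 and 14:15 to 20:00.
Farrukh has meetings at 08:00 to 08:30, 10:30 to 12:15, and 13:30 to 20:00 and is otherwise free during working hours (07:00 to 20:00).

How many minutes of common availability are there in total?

Farrukh free within 07:00–20:00: 07:00–08:00, 08:30–10:30, 12:15–13:30.
Chen ∩ Farrukh: 07:00–08:00, 08:30–09:30.
Total common minutes: 60 + 60 = 120.

120 minutes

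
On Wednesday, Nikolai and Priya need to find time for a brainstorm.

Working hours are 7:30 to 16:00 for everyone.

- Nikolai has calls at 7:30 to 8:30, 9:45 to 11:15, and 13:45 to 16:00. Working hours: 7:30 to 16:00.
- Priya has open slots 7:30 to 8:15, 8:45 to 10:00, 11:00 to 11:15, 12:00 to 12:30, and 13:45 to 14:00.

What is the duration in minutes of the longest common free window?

60 minutes

Nikolai free within 07:30–16:00: 08:30–09:45, 11:15–13:45.
Nikolai ∩ Priya: 08:45–09:45, 12:00–12:30.
Common window lengths: 60, 30 min; longest is 60.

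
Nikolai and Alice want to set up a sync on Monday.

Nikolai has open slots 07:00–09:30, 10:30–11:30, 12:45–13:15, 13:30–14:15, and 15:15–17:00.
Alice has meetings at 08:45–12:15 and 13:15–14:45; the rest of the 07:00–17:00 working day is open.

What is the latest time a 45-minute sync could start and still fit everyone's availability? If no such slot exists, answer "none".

16:15

Alice free within 07:00–17:00: 07:00–08:45, 12:15–13:15, 14:45–17:00.
Nikolai ∩ Alice: 07:00–08:45, 12:45–13:15, 15:15–17:00.
Windows ≥ 45 min: 07:00–08:45, 15:15–17:00.
Latest start in the last window 15:15–17:00 is 17:00 − 45 min = 16:15.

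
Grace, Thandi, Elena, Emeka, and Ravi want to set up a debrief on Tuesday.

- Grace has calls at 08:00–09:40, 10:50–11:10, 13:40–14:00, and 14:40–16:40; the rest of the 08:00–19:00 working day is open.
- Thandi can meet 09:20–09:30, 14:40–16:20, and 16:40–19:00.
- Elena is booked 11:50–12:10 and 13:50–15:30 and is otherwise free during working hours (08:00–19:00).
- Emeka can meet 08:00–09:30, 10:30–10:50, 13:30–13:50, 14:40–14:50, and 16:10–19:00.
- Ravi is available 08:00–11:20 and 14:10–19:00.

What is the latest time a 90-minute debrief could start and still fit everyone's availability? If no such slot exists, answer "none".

17:30

Grace free within 08:00–19:00: 09:40–10:50, 11:10–13:40, 14:00–14:40, 16:40–19:00.
Elena free within 08:00–19:00: 08:00–11:50, 12:10–13:50, 15:30–19:00.
Grace ∩ Thandi: 16:40–19:00.
Grace ∩ Thandi ∩ Elena: 16:40–19:00.
Grace ∩ Thandi ∩ Elena ∩ Emeka: 16:40–19:00.
Grace ∩ Thandi ∩ Elena ∩ Emeka ∩ Ravi: 16:40–19:00.
Windows ≥ 90 min: 16:40–19:00.
Latest start in the last window 16:40–19:00 is 19:00 − 90 min = 17:30.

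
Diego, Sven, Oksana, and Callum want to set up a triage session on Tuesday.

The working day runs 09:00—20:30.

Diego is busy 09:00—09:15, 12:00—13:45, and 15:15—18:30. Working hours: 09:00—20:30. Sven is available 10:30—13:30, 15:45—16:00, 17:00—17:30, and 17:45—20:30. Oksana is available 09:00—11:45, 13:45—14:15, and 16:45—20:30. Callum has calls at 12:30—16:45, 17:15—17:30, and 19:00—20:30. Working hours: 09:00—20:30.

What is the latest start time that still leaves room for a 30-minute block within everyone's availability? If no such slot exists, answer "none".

18:30

Diego free within 09:00–20:30: 09:15–12:00, 13:45–15:15, 18:30–20:30.
Callum free within 09:00–20:30: 09:00–12:30, 16:45–17:15, 17:30–19:00.
Diego ∩ Sven: 10:30–12:00, 18:30–20:30.
Diego ∩ Sven ∩ Oksana: 10:30–11:45, 18:30–20:30.
Diego ∩ Sven ∩ Oksana ∩ Callum: 10:30–11:45, 18:30–19:00.
Windows ≥ 30 min: 10:30–11:45, 18:30–19:00.
Latest start in the last window 18:30–19:00 is 19:00 − 30 min = 18:30.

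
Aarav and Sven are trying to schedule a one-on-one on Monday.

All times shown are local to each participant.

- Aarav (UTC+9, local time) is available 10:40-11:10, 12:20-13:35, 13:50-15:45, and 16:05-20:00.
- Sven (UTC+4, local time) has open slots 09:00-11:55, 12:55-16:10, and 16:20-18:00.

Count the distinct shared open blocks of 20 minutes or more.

Aarav → UTC: 01:40–02:10, 03:20–04:35, 04:50–06:45, 07:05–11:00.
Sven → UTC: 05:00–07:55, 08:55–12:10, 12:20–14:00.
Aarav ∩ Sven: 05:00–06:45, 07:05–07:55, 08:55–11:00.
Windows ≥ 20 min: 05:00–06:45, 07:05–07:55, 08:55–11:00.
That's 3 windows.

3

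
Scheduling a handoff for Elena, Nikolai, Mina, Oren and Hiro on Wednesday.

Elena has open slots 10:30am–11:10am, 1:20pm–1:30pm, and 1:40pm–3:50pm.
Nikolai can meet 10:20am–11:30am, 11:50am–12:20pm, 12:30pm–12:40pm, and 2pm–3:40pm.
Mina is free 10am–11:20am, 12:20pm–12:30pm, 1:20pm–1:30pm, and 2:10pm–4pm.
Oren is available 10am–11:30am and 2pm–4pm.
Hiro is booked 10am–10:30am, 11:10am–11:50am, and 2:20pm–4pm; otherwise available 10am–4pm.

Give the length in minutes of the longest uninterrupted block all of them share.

40 minutes

Hiro free within 10:00–16:00: 10:30–11:10, 11:50–14:20.
Elena ∩ Nikolai: 10:30–11:10, 14:00–15:40.
Elena ∩ Nikolai ∩ Mina: 10:30–11:10, 14:10–15:40.
Elena ∩ Nikolai ∩ Mina ∩ Oren: 10:30–11:10, 14:10–15:40.
Elena ∩ Nikolai ∩ Mina ∩ Oren ∩ Hiro: 10:30–11:10, 14:10–14:20.
Common window lengths: 40, 10 min; longest is 40.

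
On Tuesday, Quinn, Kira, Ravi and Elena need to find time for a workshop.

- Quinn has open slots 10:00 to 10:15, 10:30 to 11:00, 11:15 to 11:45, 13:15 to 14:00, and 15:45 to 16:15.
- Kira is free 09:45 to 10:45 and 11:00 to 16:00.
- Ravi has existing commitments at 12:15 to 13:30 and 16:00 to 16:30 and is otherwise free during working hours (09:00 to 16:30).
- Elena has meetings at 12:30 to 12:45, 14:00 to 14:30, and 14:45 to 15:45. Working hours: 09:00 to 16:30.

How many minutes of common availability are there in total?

Ravi free within 09:00–16:30: 09:00–12:15, 13:30–16:00.
Elena free within 09:00–16:30: 09:00–12:30, 12:45–14:00, 14:30–14:45, 15:45–16:30.
Quinn ∩ Kira: 10:00–10:15, 10:30–10:45, 11:15–11:45, 13:15–14:00, 15:45–16:00.
Quinn ∩ Kira ∩ Ravi: 10:00–10:15, 10:30–10:45, 11:15–11:45, 13:30–14:00, 15:45–16:00.
Quinn ∩ Kira ∩ Ravi ∩ Elena: 10:00–10:15, 10:30–10:45, 11:15–11:45, 13:30–14:00, 15:45–16:00.
Total common minutes: 15 + 15 + 30 + 30 + 15 = 105.

105 minutes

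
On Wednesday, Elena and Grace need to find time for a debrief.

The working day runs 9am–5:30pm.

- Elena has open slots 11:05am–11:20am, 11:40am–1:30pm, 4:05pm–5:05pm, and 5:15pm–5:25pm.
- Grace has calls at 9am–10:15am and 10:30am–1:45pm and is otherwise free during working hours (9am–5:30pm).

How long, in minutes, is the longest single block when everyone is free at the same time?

60 minutes

Grace free within 09:00–17:30: 10:15–10:30, 13:45–17:30.
Elena ∩ Grace: 16:05–17:05, 17:15–17:25.
Common window lengths: 60, 10 min; longest is 60.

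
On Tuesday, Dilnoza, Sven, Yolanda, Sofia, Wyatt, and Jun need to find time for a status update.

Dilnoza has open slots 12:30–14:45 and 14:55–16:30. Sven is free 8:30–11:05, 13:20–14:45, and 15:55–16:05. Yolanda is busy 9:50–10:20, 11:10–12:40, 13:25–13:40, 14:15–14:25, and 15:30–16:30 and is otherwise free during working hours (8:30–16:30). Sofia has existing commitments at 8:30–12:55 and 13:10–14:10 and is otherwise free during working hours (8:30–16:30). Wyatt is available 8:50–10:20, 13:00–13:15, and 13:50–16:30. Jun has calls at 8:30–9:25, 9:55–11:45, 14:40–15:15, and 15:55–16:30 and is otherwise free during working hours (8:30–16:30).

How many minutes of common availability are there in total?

20 minutes

Yolanda free within 08:30–16:30: 08:30–09:50, 10:20–11:10, 12:40–13:25, 13:40–14:15, 14:25–15:30.
Sofia free within 08:30–16:30: 12:55–13:10, 14:10–16:30.
Jun free within 08:30–16:30: 09:25–09:55, 11:45–14:40, 15:15–15:55.
Dilnoza ∩ Sven: 13:20–14:45, 15:55–16:05.
Dilnoza ∩ Sven ∩ Yolanda: 13:20–13:25, 13:40–14:15, 14:25–14:45.
Dilnoza ∩ Sven ∩ Yolanda ∩ Sofia: 14:10–14:15, 14:25–14:45.
Dilnoza ∩ Sven ∩ Yolanda ∩ Sofia ∩ Wyatt: 14:10–14:15, 14:25–14:45.
Dilnoza ∩ Sven ∩ Yolanda ∩ Sofia ∩ Wyatt ∩ Jun: 14:10–14:15, 14:25–14:40.
Total common minutes: 5 + 15 = 20.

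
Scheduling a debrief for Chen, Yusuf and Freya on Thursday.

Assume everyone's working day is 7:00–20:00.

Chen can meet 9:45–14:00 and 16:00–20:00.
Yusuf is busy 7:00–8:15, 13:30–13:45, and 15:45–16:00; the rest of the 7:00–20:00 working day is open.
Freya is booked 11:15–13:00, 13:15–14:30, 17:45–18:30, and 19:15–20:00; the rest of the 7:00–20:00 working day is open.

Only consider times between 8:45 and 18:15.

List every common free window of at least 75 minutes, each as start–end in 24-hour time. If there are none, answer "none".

Yusuf free within 07:00–20:00: 08:15–13:30, 13:45–15:45, 16:00–20:00.
Freya free within 07:00–20:00: 07:00–11:15, 13:00–13:15, 14:30–17:45, 18:30–19:15.
Chen ∩ Yusuf: 09:45–13:30, 13:45–14:00, 16:00–20:00.
Chen ∩ Yusuf ∩ Freya: 09:45–11:15, 13:00–13:15, 16:00–17:45, 18:30–19:15.
Restricted to 08:45–18:15: 09:45–11:15, 13:00–13:15, 16:00–17:45.
Windows ≥ 75 min: 09:45–11:15, 16:00–17:45.

09:45–11:15, 16:00–17:45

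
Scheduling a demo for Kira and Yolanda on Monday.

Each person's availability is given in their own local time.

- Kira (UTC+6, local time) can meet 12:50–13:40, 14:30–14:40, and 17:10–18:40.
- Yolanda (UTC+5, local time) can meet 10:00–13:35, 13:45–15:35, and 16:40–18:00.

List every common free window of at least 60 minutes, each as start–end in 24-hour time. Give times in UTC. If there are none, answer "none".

11:40–12:40

Kira → UTC: 06:50–07:40, 08:30–08:40, 11:10–12:40.
Yolanda → UTC: 05:00–08:35, 08:45–10:35, 11:40–13:00.
Kira ∩ Yolanda: 06:50–07:40, 08:30–08:35, 11:40–12:40.
Windows ≥ 60 min: 11:40–12:40.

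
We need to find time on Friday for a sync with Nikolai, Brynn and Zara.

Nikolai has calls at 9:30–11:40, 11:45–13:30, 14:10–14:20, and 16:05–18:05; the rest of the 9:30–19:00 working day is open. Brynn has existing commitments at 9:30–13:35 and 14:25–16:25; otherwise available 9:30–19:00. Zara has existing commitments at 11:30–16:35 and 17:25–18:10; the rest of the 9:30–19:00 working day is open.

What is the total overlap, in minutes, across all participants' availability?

Nikolai free within 09:30–19:00: 11:40–11:45, 13:30–14:10, 14:20–16:05, 18:05–19:00.
Brynn free within 09:30–19:00: 13:35–14:25, 16:25–19:00.
Zara free within 09:30–19:00: 09:30–11:30, 16:35–17:25, 18:10–19:00.
Nikolai ∩ Brynn: 13:35–14:10, 14:20–14:25, 18:05–19:00.
Nikolai ∩ Brynn ∩ Zara: 18:10–19:00.
Total common minutes: 50.

50 minutes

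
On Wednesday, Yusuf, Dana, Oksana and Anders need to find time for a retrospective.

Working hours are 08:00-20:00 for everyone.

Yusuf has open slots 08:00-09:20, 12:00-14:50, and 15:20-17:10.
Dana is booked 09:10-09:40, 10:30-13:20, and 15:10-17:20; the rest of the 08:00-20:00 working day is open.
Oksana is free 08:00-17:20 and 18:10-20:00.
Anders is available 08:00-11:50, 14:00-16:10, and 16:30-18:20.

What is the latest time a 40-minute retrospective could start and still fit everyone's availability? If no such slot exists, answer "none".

Dana free within 08:00–20:00: 08:00–09:10, 09:40–10:30, 13:20–15:10, 17:20–20:00.
Yusuf ∩ Dana: 08:00–09:10, 13:20–14:50.
Yusuf ∩ Dana ∩ Oksana: 08:00–09:10, 13:20–14:50.
Yusuf ∩ Dana ∩ Oksana ∩ Anders: 08:00–09:10, 14:00–14:50.
Windows ≥ 40 min: 08:00–09:10, 14:00–14:50.
Latest start in the last window 14:00–14:50 is 14:50 − 40 min = 14:10.

14:10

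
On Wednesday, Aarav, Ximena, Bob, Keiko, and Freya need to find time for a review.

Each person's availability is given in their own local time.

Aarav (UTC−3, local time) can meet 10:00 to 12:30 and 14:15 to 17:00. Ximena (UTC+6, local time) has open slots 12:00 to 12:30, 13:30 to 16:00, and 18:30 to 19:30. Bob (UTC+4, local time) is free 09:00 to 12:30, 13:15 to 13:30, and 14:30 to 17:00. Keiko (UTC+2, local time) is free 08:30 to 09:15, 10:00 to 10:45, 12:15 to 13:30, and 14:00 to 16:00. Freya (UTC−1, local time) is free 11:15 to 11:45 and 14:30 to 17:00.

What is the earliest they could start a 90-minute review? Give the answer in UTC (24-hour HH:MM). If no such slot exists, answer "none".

Aarav → UTC: 13:00–15:30, 17:15–20:00.
Ximena → UTC: 06:00–06:30, 07:30–10:00, 12:30–13:30.
Bob → UTC: 05:00–08:30, 09:15–09:30, 10:30–13:00.
Keiko → UTC: 06:30–07:15, 08:00–08:45, 10:15–11:30, 12:00–14:00.
Freya → UTC: 12:15–12:45, 15:30–18:00.
Aarav ∩ Ximena: 13:00–13:30.
Aarav ∩ Ximena ∩ Bob: (none).
Aarav ∩ Ximena ∩ Bob ∩ Keiko: (none).
Aarav ∩ Ximena ∩ Bob ∩ Keiko ∩ Freya: (none).
Windows ≥ 90 min: (none).

none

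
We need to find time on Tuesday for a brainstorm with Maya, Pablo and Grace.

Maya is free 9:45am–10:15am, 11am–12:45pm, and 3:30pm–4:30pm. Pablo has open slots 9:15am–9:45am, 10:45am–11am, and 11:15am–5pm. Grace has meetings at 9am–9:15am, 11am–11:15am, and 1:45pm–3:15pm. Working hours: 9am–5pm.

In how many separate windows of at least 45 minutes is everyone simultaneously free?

Grace free within 09:00–17:00: 09:15–11:00, 11:15–13:45, 15:15–17:00.
Maya ∩ Pablo: 11:15–12:45, 15:30–16:30.
Maya ∩ Pablo ∩ Grace: 11:15–12:45, 15:30–16:30.
Windows ≥ 45 min: 11:15–12:45, 15:30–16:30.
That's 2 windows.

2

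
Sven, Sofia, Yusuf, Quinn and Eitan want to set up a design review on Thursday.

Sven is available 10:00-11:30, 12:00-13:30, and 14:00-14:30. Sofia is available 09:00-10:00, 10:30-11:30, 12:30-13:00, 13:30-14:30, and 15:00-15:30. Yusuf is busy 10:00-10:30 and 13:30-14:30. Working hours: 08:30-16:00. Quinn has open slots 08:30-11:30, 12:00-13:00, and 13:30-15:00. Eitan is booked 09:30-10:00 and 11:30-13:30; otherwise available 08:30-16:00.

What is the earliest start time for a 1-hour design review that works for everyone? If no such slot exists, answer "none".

Yusuf free within 08:30–16:00: 08:30–10:00, 10:30–13:30, 14:30–16:00.
Eitan free within 08:30–16:00: 08:30–09:30, 10:00–11:30, 13:30–16:00.
Sven ∩ Sofia: 10:30–11:30, 12:30–13:00, 14:00–14:30.
Sven ∩ Sofia ∩ Yusuf: 10:30–11:30, 12:30–13:00.
Sven ∩ Sofia ∩ Yusuf ∩ Quinn: 10:30–11:30, 12:30–13:00.
Sven ∩ Sofia ∩ Yusuf ∩ Quinn ∩ Eitan: 10:30–11:30.
Windows ≥ 60 min: 10:30–11:30.
Earliest such window starts at 10:30.

10:30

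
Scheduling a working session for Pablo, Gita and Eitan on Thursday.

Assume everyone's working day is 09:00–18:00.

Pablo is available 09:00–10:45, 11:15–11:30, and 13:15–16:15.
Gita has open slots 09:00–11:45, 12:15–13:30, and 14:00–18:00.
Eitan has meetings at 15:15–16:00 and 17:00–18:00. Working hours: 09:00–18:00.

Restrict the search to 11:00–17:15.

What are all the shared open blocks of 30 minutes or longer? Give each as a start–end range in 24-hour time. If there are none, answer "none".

14:00–15:15

Eitan free within 09:00–18:00: 09:00–15:15, 16:00–17:00.
Pablo ∩ Gita: 09:00–10:45, 11:15–11:30, 13:15–13:30, 14:00–16:15.
Pablo ∩ Gita ∩ Eitan: 09:00–10:45, 11:15–11:30, 13:15–13:30, 14:00–15:15, 16:00–16:15.
Restricted to 11:00–17:15: 11:15–11:30, 13:15–13:30, 14:00–15:15, 16:00–16:15.
Windows ≥ 30 min: 14:00–15:15.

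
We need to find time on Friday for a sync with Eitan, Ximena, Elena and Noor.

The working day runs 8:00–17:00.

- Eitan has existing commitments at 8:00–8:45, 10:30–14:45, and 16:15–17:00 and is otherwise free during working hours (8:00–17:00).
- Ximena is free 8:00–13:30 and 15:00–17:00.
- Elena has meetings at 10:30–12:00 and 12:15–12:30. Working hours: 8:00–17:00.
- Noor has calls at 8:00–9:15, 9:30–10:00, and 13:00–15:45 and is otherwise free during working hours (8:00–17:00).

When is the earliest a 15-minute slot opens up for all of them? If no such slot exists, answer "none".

Eitan free within 08:00–17:00: 08:45–10:30, 14:45–16:15.
Elena free within 08:00–17:00: 08:00–10:30, 12:00–12:15, 12:30–17:00.
Noor free within 08:00–17:00: 09:15–09:30, 10:00–13:00, 15:45–17:00.
Eitan ∩ Ximena: 08:45–10:30, 15:00–16:15.
Eitan ∩ Ximena ∩ Elena: 08:45–10:30, 15:00–16:15.
Eitan ∩ Ximena ∩ Elena ∩ Noor: 09:15–09:30, 10:00–10:30, 15:45–16:15.
Windows ≥ 15 min: 09:15–09:30, 10:00–10:30, 15:45–16:15.
Earliest such window starts at 09:15.

09:15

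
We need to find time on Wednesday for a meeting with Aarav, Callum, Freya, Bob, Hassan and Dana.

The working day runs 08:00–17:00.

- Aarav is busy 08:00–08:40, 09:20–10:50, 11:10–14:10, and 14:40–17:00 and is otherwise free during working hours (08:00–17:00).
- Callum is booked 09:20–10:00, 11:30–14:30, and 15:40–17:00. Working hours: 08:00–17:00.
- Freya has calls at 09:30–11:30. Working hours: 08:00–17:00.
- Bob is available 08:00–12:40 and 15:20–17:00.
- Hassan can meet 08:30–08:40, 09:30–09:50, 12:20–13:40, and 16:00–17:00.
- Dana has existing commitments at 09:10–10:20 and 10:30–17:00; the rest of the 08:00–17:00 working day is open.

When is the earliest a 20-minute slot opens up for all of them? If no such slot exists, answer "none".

Aarav free within 08:00–17:00: 08:40–09:20, 10:50–11:10, 14:10–14:40.
Callum free within 08:00–17:00: 08:00–09:20, 10:00–11:30, 14:30–15:40.
Freya free within 08:00–17:00: 08:00–09:30, 11:30–17:00.
Dana free within 08:00–17:00: 08:00–09:10, 10:20–10:30.
Aarav ∩ Callum: 08:40–09:20, 10:50–11:10, 14:30–14:40.
Aarav ∩ Callum ∩ Freya: 08:40–09:20, 14:30–14:40.
Aarav ∩ Callum ∩ Freya ∩ Bob: 08:40–09:20.
Aarav ∩ Callum ∩ Freya ∩ Bob ∩ Hassan: (none).
Aarav ∩ Callum ∩ Freya ∩ Bob ∩ Hassan ∩ Dana: (none).
Windows ≥ 20 min: (none).

none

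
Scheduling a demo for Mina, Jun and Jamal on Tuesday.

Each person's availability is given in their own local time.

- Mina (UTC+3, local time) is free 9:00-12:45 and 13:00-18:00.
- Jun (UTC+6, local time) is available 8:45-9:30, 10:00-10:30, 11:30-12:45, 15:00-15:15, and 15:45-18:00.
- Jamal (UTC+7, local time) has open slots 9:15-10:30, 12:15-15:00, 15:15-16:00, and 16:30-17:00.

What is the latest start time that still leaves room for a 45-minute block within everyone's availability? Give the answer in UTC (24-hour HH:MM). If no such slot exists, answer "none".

Mina → UTC: 06:00–09:45, 10:00–15:00.
Jun → UTC: 02:45–03:30, 04:00–04:30, 05:30–06:45, 09:00–09:15, 09:45–12:00.
Jamal → UTC: 02:15–03:30, 05:15–08:00, 08:15–09:00, 09:30–10:00.
Mina ∩ Jun: 06:00–06:45, 09:00–09:15, 10:00–12:00.
Mina ∩ Jun ∩ Jamal: 06:00–06:45.
Windows ≥ 45 min: 06:00–06:45.
Latest start in the last window 06:00–06:45 is 06:45 − 45 min = 06:00.

06:00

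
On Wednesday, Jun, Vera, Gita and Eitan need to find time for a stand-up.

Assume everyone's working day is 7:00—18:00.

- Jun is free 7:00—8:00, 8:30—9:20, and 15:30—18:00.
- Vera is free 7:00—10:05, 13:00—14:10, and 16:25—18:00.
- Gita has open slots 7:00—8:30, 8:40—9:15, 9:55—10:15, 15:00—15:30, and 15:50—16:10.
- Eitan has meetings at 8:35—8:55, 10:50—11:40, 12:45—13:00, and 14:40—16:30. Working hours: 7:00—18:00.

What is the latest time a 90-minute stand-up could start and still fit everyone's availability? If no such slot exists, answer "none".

Eitan free within 07:00–18:00: 07:00–08:35, 08:55–10:50, 11:40–12:45, 13:00–14:40, 16:30–18:00.
Jun ∩ Vera: 07:00–08:00, 08:30–09:20, 16:25–18:00.
Jun ∩ Vera ∩ Gita: 07:00–08:00, 08:40–09:15.
Jun ∩ Vera ∩ Gita ∩ Eitan: 07:00–08:00, 08:55–09:15.
Windows ≥ 90 min: (none).

none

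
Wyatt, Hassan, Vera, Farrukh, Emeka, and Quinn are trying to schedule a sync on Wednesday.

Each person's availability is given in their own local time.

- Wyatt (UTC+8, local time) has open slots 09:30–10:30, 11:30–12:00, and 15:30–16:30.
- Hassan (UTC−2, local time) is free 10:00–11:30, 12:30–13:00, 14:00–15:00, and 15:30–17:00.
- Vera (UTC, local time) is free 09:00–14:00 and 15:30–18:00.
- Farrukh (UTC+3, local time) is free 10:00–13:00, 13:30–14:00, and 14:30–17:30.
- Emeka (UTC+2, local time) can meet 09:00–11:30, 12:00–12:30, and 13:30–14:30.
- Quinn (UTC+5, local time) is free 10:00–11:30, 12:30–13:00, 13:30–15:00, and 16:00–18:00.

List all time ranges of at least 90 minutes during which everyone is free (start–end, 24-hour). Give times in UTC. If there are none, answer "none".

none

Wyatt → UTC: 01:30–02:30, 03:30–04:00, 07:30–08:30.
Hassan → UTC: 12:00–13:30, 14:30–15:00, 16:00–17:00, 17:30–19:00.
Vera → UTC: 09:00–14:00, 15:30–18:00.
Farrukh → UTC: 07:00–10:00, 10:30–11:00, 11:30–14:30.
Emeka → UTC: 07:00–09:30, 10:00–10:30, 11:30–12:30.
Quinn → UTC: 05:00–06:30, 07:30–08:00, 08:30–10:00, 11:00–13:00.
Wyatt ∩ Hassan: (none).
Wyatt ∩ Hassan ∩ Vera: (none).
Wyatt ∩ Hassan ∩ Vera ∩ Farrukh: (none).
Wyatt ∩ Hassan ∩ Vera ∩ Farrukh ∩ Emeka: (none).
Wyatt ∩ Hassan ∩ Vera ∩ Farrukh ∩ Emeka ∩ Quinn: (none).
Windows ≥ 90 min: (none).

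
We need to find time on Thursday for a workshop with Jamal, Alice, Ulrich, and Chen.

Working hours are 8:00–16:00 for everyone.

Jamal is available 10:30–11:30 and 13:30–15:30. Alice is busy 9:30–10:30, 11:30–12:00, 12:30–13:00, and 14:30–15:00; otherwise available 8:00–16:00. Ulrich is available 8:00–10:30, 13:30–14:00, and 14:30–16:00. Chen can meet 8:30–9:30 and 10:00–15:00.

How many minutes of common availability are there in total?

Alice free within 08:00–16:00: 08:00–09:30, 10:30–11:30, 12:00–12:30, 13:00–14:30, 15:00–16:00.
Jamal ∩ Alice: 10:30–11:30, 13:30–14:30, 15:00–15:30.
Jamal ∩ Alice ∩ Ulrich: 13:30–14:00, 15:00–15:30.
Jamal ∩ Alice ∩ Ulrich ∩ Chen: 13:30–14:00.
Total common minutes: 30.

30 minutes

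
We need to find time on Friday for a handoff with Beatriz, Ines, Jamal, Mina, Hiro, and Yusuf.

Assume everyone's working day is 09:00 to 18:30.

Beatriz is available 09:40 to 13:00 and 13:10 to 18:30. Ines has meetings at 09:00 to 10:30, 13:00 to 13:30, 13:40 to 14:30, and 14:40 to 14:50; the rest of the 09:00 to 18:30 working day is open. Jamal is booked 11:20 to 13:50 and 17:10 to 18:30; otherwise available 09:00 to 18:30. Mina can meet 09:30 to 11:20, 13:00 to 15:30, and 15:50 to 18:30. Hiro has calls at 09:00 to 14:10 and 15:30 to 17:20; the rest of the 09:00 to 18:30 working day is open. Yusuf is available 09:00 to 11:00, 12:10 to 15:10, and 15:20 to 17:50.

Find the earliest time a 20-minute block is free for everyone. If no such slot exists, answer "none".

Ines free within 09:00–18:30: 10:30–13:00, 13:30–13:40, 14:30–14:40, 14:50–18:30.
Jamal free within 09:00–18:30: 09:00–11:20, 13:50–17:10.
Hiro free within 09:00–18:30: 14:10–15:30, 17:20–18:30.
Beatriz ∩ Ines: 10:30–13:00, 13:30–13:40, 14:30–14:40, 14:50–18:30.
Beatriz ∩ Ines ∩ Jamal: 10:30–11:20, 14:30–14:40, 14:50–17:10.
Beatriz ∩ Ines ∩ Jamal ∩ Mina: 10:30–11:20, 14:30–14:40, 14:50–15:30, 15:50–17:10.
Beatriz ∩ Ines ∩ Jamal ∩ Mina ∩ Hiro: 14:30–14:40, 14:50–15:30.
Beatriz ∩ Ines ∩ Jamal ∩ Mina ∩ Hiro ∩ Yusuf: 14:30–14:40, 14:50–15:10, 15:20–15:30.
Windows ≥ 20 min: 14:50–15:10.
Earliest such window starts at 14:50.

14:50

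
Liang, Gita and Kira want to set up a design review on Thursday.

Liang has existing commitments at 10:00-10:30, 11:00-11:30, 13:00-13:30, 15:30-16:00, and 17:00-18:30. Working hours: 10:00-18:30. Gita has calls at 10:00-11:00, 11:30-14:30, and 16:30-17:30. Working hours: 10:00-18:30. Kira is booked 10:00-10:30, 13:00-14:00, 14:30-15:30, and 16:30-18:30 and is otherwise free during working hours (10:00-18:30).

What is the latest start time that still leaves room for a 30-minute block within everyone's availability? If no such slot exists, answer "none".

16:00

Liang free within 10:00–18:30: 10:30–11:00, 11:30–13:00, 13:30–15:30, 16:00–17:00.
Gita free within 10:00–18:30: 11:00–11:30, 14:30–16:30, 17:30–18:30.
Kira free within 10:00–18:30: 10:30–13:00, 14:00–14:30, 15:30–16:30.
Liang ∩ Gita: 14:30–15:30, 16:00–16:30.
Liang ∩ Gita ∩ Kira: 16:00–16:30.
Windows ≥ 30 min: 16:00–16:30.
Latest start in the last window 16:00–16:30 is 16:30 − 30 min = 16:00.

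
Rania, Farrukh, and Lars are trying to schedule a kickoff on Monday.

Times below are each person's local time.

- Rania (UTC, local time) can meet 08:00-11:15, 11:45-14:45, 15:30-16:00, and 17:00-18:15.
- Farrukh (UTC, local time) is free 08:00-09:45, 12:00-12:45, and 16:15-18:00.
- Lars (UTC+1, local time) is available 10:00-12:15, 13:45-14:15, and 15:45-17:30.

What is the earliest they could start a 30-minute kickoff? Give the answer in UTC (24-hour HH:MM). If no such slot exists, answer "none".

09:00

Rania → UTC: 08:00–11:15, 11:45–14:45, 15:30–16:00, 17:00–18:15.
Farrukh → UTC: 08:00–09:45, 12:00–12:45, 16:15–18:00.
Lars → UTC: 09:00–11:15, 12:45–13:15, 14:45–16:30.
Rania ∩ Farrukh: 08:00–09:45, 12:00–12:45, 17:00–18:00.
Rania ∩ Farrukh ∩ Lars: 09:00–09:45.
Windows ≥ 30 min: 09:00–09:45.
Earliest such window starts at 09:00.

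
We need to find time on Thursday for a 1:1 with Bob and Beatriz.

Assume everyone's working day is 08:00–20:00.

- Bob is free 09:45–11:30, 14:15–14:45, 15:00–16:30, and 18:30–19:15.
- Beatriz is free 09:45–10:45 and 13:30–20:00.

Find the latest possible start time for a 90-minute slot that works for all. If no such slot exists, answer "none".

Bob ∩ Beatriz: 09:45–10:45, 14:15–14:45, 15:00–16:30, 18:30–19:15.
Windows ≥ 90 min: 15:00–16:30.
Latest start in the last window 15:00–16:30 is 16:30 − 90 min = 15:00.

15:00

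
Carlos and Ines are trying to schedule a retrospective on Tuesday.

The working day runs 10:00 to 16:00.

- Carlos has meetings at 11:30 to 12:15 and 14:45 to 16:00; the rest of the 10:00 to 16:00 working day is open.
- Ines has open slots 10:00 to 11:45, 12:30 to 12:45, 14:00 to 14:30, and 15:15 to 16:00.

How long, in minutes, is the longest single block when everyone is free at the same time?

Carlos free within 10:00–16:00: 10:00–11:30, 12:15–14:45.
Carlos ∩ Ines: 10:00–11:30, 12:30–12:45, 14:00–14:30.
Common window lengths: 90, 15, 30 min; longest is 90.

90 minutes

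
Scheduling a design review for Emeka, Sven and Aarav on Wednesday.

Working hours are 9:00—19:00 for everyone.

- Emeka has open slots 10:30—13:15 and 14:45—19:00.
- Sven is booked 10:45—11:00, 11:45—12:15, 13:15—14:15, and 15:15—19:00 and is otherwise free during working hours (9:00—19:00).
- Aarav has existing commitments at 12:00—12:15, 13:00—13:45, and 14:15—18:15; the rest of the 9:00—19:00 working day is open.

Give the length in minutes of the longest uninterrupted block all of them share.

45 minutes

Sven free within 09:00–19:00: 09:00–10:45, 11:00–11:45, 12:15–13:15, 14:15–15:15.
Aarav free within 09:00–19:00: 09:00–12:00, 12:15–13:00, 13:45–14:15, 18:15–19:00.
Emeka ∩ Sven: 10:30–10:45, 11:00–11:45, 12:15–13:15, 14:45–15:15.
Emeka ∩ Sven ∩ Aarav: 10:30–10:45, 11:00–11:45, 12:15–13:00.
Common window lengths: 15, 45, 45 min; longest is 45.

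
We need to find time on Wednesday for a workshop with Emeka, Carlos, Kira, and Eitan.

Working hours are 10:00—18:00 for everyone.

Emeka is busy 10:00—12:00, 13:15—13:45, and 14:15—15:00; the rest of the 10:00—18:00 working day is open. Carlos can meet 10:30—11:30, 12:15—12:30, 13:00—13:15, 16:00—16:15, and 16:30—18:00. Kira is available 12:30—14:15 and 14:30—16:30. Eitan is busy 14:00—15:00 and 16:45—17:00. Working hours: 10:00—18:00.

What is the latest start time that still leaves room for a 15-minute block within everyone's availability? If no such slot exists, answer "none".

16:00

Emeka free within 10:00–18:00: 12:00–13:15, 13:45–14:15, 15:00–18:00.
Eitan free within 10:00–18:00: 10:00–14:00, 15:00–16:45, 17:00–18:00.
Emeka ∩ Carlos: 12:15–12:30, 13:00–13:15, 16:00–16:15, 16:30–18:00.
Emeka ∩ Carlos ∩ Kira: 13:00–13:15, 16:00–16:15.
Emeka ∩ Carlos ∩ Kira ∩ Eitan: 13:00–13:15, 16:00–16:15.
Windows ≥ 15 min: 13:00–13:15, 16:00–16:15.
Latest start in the last window 16:00–16:15 is 16:15 − 15 min = 16:00.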